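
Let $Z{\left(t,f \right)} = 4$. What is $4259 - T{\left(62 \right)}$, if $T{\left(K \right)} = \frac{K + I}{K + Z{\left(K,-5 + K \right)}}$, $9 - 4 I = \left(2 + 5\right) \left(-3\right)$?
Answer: $\frac{562049}{132} \approx 4257.9$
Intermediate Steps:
$I = \frac{15}{2}$ ($I = \frac{9}{4} - \frac{\left(2 + 5\right) \left(-3\right)}{4} = \frac{9}{4} - \frac{7 \left(-3\right)}{4} = \frac{9}{4} - - \frac{21}{4} = \frac{9}{4} + \frac{21}{4} = \frac{15}{2} \approx 7.5$)
$T{\left(K \right)} = \frac{\frac{15}{2} + K}{4 + K}$ ($T{\left(K \right)} = \frac{K + \frac{15}{2}}{K + 4} = \frac{\frac{15}{2} + K}{4 + K}$)
$4259 - T{\left(62 \right)} = 4259 - \frac{\frac{15}{2} + 62}{4 + 62} = 4259 - \frac{1}{66} \cdot \frac{139}{2} = 4259 - \frac{139}{132} = \frac{562049}{132}$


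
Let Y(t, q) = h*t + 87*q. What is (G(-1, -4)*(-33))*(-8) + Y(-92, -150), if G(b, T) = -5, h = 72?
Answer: -20994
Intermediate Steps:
Y(t, q) = 72*t + 87*q
(G(-1, -4)*(-33))*(-8) + Y(-92, -150) = -5*(-33)*(-8) + (72*(-92) + 87*(-150)) = 165*(-8) + (-6624 - 13050) = -1320 - 19674 = -20994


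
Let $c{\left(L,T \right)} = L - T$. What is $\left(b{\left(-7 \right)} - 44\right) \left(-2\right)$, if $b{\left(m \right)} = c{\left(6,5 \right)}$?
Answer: $86$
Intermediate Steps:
$b{\left(m \right)} = 1$ ($b{\left(m \right)} = 6 - 5 = 1$)
$\left(b{\left(-7 \right)} - 44\right) \left(-2\right) = \left(1 - 44\right) \left(-2\right) = \left(-43\right) \left(-2\right) = 86$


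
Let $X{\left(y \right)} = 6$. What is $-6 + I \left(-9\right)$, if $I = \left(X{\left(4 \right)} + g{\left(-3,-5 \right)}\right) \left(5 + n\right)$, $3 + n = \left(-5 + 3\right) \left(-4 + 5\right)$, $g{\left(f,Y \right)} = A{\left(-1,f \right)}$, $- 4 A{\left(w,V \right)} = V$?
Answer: $-6$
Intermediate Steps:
$A{\left(w,V \right)} = - \frac{V}{4}$
$g{\left(f,Y \right)} = - \frac{f}{4}$
$n = -5$ ($n = -3 + \left(-5 + 3\right) \left(-4 + 5\right) = -3 - 2 = -5$)
$I = 0$ ($I = \left(6 - - \frac{3}{4}\right) \left(5 - 5\right) = \left(6 + \frac{3}{4}\right) 0 = \frac{27}{4} \cdot 0 = 0$)
$-6 + I \left(-9\right) = -6 + 0 \left(-9\right) = -6 + 0 = -6$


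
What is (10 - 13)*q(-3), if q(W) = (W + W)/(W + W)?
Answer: -3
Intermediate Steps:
q(W) = 1 (q(W) = (2*W)/((2*W)) = (2*W)*(1/(2*W)) = 1)
(10 - 13)*q(-3) = (10 - 13)*1 = -3*1 = -3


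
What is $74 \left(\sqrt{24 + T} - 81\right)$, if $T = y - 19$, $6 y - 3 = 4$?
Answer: $-5994 + \frac{37 \sqrt{222}}{3} \approx -5810.2$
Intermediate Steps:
$y = \frac{7}{6}$ ($y = \frac{1}{2} + \frac{1}{6} \cdot 4 = \frac{1}{2} + \frac{2}{3} = \frac{7}{6} \approx 1.1667$)
$T = - \frac{107}{6}$ ($T = \frac{7}{6} - 19 = - \frac{107}{6} \approx -17.833$)
$74 \left(\sqrt{24 + T} - 81\right) = 74 \left(\sqrt{24 - \frac{107}{6}} - 81\right) = 74 \left(\sqrt{\frac{37}{6}} - 81\right) = 74 \left(\frac{\sqrt{222}}{6} - 81\right) = 74 \left(-81 + \frac{\sqrt{222}}{6}\right) = -5994 + \frac{37 \sqrt{222}}{3}$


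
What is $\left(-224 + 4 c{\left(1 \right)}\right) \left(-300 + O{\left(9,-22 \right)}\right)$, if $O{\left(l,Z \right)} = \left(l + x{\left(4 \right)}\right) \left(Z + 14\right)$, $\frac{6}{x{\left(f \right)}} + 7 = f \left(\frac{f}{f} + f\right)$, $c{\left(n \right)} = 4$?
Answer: $78144$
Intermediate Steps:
$x{\left(f \right)} = \frac{6}{-7 + f \left(1 + f\right)}$ ($x{\left(f \right)} = \frac{6}{-7 + f \left(\frac{f}{f} + f\right)} = \frac{6}{-7 + f \left(1 + f\right)}$)
$O{\left(l,Z \right)} = \left(14 + Z\right) \left(\frac{6}{13} + l\right)$ ($O{\left(l,Z \right)} = \left(l + \frac{6}{-7 + 4 + 4^{2}}\right) \left(Z + 14\right) = \left(l + \frac{6}{-7 + 4 + 16}\right) \left(14 + Z\right) = \left(l + \frac{6}{13}\right) \left(14 + Z\right) = \left(\frac{6}{13} + l\right) \left(14 + Z\right) = \left(14 + Z\right) \left(\frac{6}{13} + l\right)$)
$\left(-224 + 4 c{\left(1 \right)}\right) \left(-300 + O{\left(9,-22 \right)}\right) = \left(-224 + 4 \cdot 4\right) \left(-300 + \left(\frac{84}{13} + 14 \cdot 9 + \frac{6}{13} \left(-22\right) - 198\right)\right) = \left(-224 + 16\right) \left(-300 + \left(\frac{84}{13} + 126 - \frac{132}{13} - 198\right)\right) = - 208 \left(-300 - \frac{984}{13}\right) = \left(-208\right) \left(- \frac{4884}{13}\right) = 78144$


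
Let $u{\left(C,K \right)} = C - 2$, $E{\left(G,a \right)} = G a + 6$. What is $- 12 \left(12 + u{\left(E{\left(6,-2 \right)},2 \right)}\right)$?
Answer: $-48$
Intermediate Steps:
$E{\left(G,a \right)} = 6 + G a$
$u{\left(C,K \right)} = -2 + C$ ($u{\left(C,K \right)} = C - 2 = -2 + C$)
$- 12 \left(12 + u{\left(E{\left(6,-2 \right)},2 \right)}\right) = - 12 \left(12 + \left(-2 + \left(6 + 6 \left(-2\right)\right)\right)\right) = - 12 \left(12 + \left(-2 + \left(6 - 12\right)\right)\right) = - 12 \left(12 - 8\right) = \left(-12\right) 4 = -48$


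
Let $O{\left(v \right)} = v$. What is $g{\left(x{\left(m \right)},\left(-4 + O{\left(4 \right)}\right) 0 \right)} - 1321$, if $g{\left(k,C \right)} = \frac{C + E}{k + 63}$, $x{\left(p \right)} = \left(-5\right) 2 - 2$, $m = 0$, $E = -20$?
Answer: $- \frac{67391}{51} \approx -1321.4$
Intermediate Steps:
$x{\left(p \right)} = -12$ ($x{\left(p \right)} = -10 - 2 = -12$)
$g{\left(k,C \right)} = \frac{-20 + C}{63 + k}$ ($g{\left(k,C \right)} = \frac{C - 20}{k + 63} = \frac{-20 + C}{63 + k}$)
$g{\left(x{\left(m \right)},\left(-4 + O{\left(4 \right)}\right) 0 \right)} - 1321 = \frac{-20 + \left(-4 + 4\right) 0}{63 - 12} - 1321 = \frac{-20 + 0 \cdot 0}{51} - 1321 = \frac{-20 + 0}{51} - 1321 = \frac{1}{51} \left(-20\right) - 1321 = - \frac{20}{51} - 1321 = - \frac{67391}{51}$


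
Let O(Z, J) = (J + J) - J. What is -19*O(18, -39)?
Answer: 741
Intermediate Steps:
O(Z, J) = J (O(Z, J) = 2*J - J = J)
-19*O(18, -39) = -19*(-39) = 741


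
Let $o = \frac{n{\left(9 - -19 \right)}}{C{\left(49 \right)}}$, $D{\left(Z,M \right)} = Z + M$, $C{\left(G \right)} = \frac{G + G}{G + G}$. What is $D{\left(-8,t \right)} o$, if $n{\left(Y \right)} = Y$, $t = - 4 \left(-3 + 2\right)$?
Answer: $-112$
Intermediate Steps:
$t = 4$ ($t = \left(-4\right) \left(-1\right) = 4$)
$C{\left(G \right)} = 1$ ($C{\left(G \right)} = \frac{2 G}{2 G} = 2 G \frac{1}{2 G} = 1$)
$D{\left(Z,M \right)} = M + Z$
$o = 28$ ($o = \frac{9 - -19}{1} = \left(9 + 19\right) 1 = 28 \cdot 1 = 28$)
$D{\left(-8,t \right)} o = \left(4 - 8\right) 28 = \left(-4\right) 28 = -112$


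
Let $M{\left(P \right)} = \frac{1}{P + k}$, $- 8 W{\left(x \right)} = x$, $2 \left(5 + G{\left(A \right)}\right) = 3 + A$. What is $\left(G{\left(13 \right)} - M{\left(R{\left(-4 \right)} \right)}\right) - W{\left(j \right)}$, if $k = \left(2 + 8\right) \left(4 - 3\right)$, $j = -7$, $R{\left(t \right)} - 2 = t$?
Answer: $2$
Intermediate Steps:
$R{\left(t \right)} = 2 + t$
$G{\left(A \right)} = - \frac{7}{2} + \frac{A}{2}$ ($G{\left(A \right)} = -5 + \frac{3 + A}{2} = -5 + \left(\frac{3}{2} + \frac{A}{2}\right) = - \frac{7}{2} + \frac{A}{2}$)
$W{\left(x \right)} = - \frac{x}{8}$
$k = 10$ ($k = 10 \cdot 1 = 10$)
$M{\left(P \right)} = \frac{1}{10 + P}$ ($M{\left(P \right)} = \frac{1}{P + 10} = \frac{1}{10 + P}$)
$\left(G{\left(13 \right)} - M{\left(R{\left(-4 \right)} \right)}\right) - W{\left(j \right)} = \left(\left(- \frac{7}{2} + \frac{1}{2} \cdot 13\right) - \frac{1}{10 + \left(2 - 4\right)}\right) - \left(- \frac{1}{8}\right) \left(-7\right) = \left(\left(- \frac{7}{2} + \frac{13}{2}\right) - \frac{1}{10 - 2}\right) - \frac{7}{8} = \left(3 - \frac{1}{8}\right) - \frac{7}{8} = \frac{23}{8} - \frac{7}{8} = 2$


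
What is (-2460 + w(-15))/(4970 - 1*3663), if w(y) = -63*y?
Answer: -1515/1307 ≈ -1.1591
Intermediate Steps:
(-2460 + w(-15))/(4970 - 1*3663) = (-2460 - 63*(-15))/(4970 - 1*3663) = (-2460 + 945)/(4970 - 3663) = -1515/1307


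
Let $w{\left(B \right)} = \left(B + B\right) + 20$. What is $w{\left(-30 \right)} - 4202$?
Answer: $-4242$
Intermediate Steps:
$w{\left(B \right)} = 20 + 2 B$ ($w{\left(B \right)} = 2 B + 20 = 20 + 2 B$)
$w{\left(-30 \right)} - 4202 = \left(20 + 2 \left(-30\right)\right) - 4202 = \left(20 - 60\right) - 4202 = -40 - 4202 = -4242$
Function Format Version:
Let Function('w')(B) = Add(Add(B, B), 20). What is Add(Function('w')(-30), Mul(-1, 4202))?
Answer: -4242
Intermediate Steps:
Function('w')(B) = Add(20, Mul(2, B)) (Function('w')(B) = Add(Mul(2, B), 20) = Add(20, Mul(2, B)))
Add(Function('w')(-30), Mul(-1, 4202)) = Add(Add(20, Mul(2, -30)), Mul(-1, 4202)) = Add(Add(20, -60), -4202) = Add(-40, -4202) = -4242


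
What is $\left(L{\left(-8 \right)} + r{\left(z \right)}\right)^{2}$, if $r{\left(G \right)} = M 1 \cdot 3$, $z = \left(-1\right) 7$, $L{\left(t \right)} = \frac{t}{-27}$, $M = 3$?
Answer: $\frac{63001}{729} \approx 86.421$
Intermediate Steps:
$L{\left(t \right)} = - \frac{t}{27}$ ($L{\left(t \right)} = t \left(- \frac{1}{27}\right) = - \frac{t}{27}$)
$z = -7$
$r{\left(G \right)} = 9$ ($r{\left(G \right)} = 3 \cdot 1 \cdot 3 = 3 \cdot 3 = 9$)
$\left(L{\left(-8 \right)} + r{\left(z \right)}\right)^{2} = \left(\left(- \frac{1}{27}\right) \left(-8\right) + 9\right)^{2} = \left(\frac{8}{27} + 9\right)^{2} = \left(\frac{251}{27}\right)^{2} = \frac{63001}{729}$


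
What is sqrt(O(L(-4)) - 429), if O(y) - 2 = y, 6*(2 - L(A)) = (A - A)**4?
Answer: 5*I*sqrt(17) ≈ 20.616*I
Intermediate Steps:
L(A) = 2 (L(A) = 2 - (A - A)**4/6 = 2 - 1/6*0**4 = 2 - 1/6*0 = 2 + 0 = 2)
O(y) = 2 + y
sqrt(O(L(-4)) - 429) = sqrt((2 + 2) - 429) = sqrt(4 - 429) = sqrt(-425) = 5*I*sqrt(17)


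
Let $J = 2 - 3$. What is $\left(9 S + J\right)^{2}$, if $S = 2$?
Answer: $289$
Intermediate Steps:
$J = -1$ ($J = 2 - 3 = -1$)
$\left(9 S + J\right)^{2} = \left(9 \cdot 2 - 1\right)^{2} = \left(18 - 1\right)^{2} = 17^{2} = 289$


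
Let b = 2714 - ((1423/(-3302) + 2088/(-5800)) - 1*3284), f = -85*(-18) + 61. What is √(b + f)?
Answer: √2068825976386/16510 ≈ 87.119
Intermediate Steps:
f = 1591 (f = 1530 + 61 = 1591)
b = 495200193/82550 (b = 2714 - ((1423*(-1/3302) + 2088*(-1/5800)) - 3284) = 2714 - ((-1423/3302 - 9/25) - 3284) = 2714 - (-65293/82550 - 3284) = 2714 - 1*(-271159493/82550) = 2714 + 271159493/82550 = 495200193/82550 ≈ 5998.8)
√(b + f) = √(495200193/82550 + 1591) = √(626537243/82550) = √2068825976386/16510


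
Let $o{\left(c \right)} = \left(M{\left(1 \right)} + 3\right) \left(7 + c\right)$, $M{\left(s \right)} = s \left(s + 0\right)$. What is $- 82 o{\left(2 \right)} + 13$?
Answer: $-2939$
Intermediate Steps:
$M{\left(s \right)} = s^{2}$ ($M{\left(s \right)} = s s = s^{2}$)
$o{\left(c \right)} = 28 + 4 c$ ($o{\left(c \right)} = \left(1^{2} + 3\right) \left(7 + c\right) = \left(1 + 3\right) \left(7 + c\right) = 4 \left(7 + c\right) = 28 + 4 c$)
$- 82 o{\left(2 \right)} + 13 = - 82 \left(28 + 4 \cdot 2\right) + 13 = - 82 \left(28 + 8\right) + 13 = \left(-82\right) 36 + 13 = -2952 + 13 = -2939$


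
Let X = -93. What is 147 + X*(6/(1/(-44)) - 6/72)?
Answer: 98827/4 ≈ 24707.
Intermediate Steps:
147 + X*(6/(1/(-44)) - 6/72) = 147 - 93*(6/(1/(-44)) - 6/72) = 147 - 93*(6/(-1/44) - 6*1/72) = 147 - 93*(6*(-44) - 1/12) = 147 - 93*(-264 - 1/12) = 147 - 93*(-3169/12) = 147 + 98239/4 = 98827/4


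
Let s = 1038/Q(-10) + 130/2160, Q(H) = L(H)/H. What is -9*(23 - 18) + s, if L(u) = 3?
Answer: -757067/216 ≈ -3504.9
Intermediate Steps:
Q(H) = 3/H
s = -747347/216 (s = 1038/((3/(-10))) + 130/2160 = 1038/((3*(-1/10))) + 130*(1/2160) = 1038/(-3/10) + 13/216 = 1038*(-10/3) + 13/216 = -3460 + 13/216 = -747347/216 ≈ -3459.9)
-9*(23 - 18) + s = -9*(23 - 18) - 747347/216 = -9*5 - 747347/216 = -45 - 747347/216 = -757067/216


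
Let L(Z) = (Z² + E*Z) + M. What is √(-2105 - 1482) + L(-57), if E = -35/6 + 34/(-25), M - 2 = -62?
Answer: 179951/50 + I*√3587 ≈ 3599.0 + 59.892*I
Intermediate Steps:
M = -60 (M = 2 - 62 = -60)
E = -1079/150 (E = -35*⅙ + 34*(-1/25) = -35/6 - 34/25 = -1079/150 ≈ -7.1933)
L(Z) = -60 + Z² - 1079*Z/150 (L(Z) = (Z² - 1079*Z/150) - 60 = -60 + Z² - 1079*Z/150)
√(-2105 - 1482) + L(-57) = √(-2105 - 1482) + (-60 + (-57)² - 1079/150*(-57)) = √(-3587) + (-60 + 3249 + 20501/50) = I*√3587 + 179951/50 = 179951/50 + I*√3587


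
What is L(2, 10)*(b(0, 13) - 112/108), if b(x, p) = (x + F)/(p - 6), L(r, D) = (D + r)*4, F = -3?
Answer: -4432/63 ≈ -70.349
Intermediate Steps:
L(r, D) = 4*D + 4*r
b(x, p) = (-3 + x)/(-6 + p) (b(x, p) = (x - 3)/(p - 6) = (-3 + x)/(-6 + p))
L(2, 10)*(b(0, 13) - 112/108) = (4*10 + 4*2)*((-3 + 0)/(-6 + 13) - 112/108) = (40 + 8)*(-3/7 - 112*1/108) = 48*((1/7)*(-3) - 28/27) = 48*(-3/7 - 28/27) = 48*(-277/189) = -4432/63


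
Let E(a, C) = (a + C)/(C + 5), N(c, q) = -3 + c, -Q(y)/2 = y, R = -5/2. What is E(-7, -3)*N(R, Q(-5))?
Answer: 55/2 ≈ 27.500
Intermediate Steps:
R = -5/2 (R = -5*½ = -5/2 ≈ -2.5000)
Q(y) = -2*y
E(a, C) = (C + a)/(5 + C)
E(-7, -3)*N(R, Q(-5)) = ((-3 - 7)/(5 - 3))*(-3 - 5/2) = (-10/2)*(-11/2) = ((½)*(-10))*(-11/2) = -5*(-11/2) = 55/2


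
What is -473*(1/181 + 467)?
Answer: -39981744/181 ≈ -2.2089e+5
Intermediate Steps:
-473*(1/181 + 467) = -473*84528/181 = -39981744/181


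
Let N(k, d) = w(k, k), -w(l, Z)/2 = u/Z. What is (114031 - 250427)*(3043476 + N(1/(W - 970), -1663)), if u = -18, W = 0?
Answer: -410355004176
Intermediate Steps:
w(l, Z) = 36/Z (w(l, Z) = -(-36)/Z = 36/Z)
N(k, d) = 36/k
(114031 - 250427)*(3043476 + N(1/(W - 970), -1663)) = (114031 - 250427)*(3043476 + 36/(1/(0 - 970))) = -136396*(3043476 + 36/(1/(-970))) = -136396*(3043476 + 36/(-1/970)) = -136396*(3043476 + 36*(-970)) = -136396*(3043476 - 34920) = -136396*3008556 = -410355004176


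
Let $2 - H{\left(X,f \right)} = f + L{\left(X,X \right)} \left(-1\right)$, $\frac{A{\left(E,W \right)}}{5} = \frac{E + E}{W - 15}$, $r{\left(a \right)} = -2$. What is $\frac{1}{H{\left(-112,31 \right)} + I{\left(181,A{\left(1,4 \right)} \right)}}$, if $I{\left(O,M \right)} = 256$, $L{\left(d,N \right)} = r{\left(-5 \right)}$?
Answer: $\frac{1}{225} \approx 0.0044444$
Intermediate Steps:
$A{\left(E,W \right)} = \frac{10 E}{-15 + W}$ ($A{\left(E,W \right)} = 5 \frac{E + E}{W - 15} = 5 \frac{2 E}{-15 + W} = \frac{10 E}{-15 + W}$)
$L{\left(d,N \right)} = -2$
$H{\left(X,f \right)} = - f$ ($H{\left(X,f \right)} = 2 - \left(f - -2\right) = 2 - \left(f + 2\right) = 2 - \left(2 + f\right) = - f$)
$\frac{1}{H{\left(-112,31 \right)} + I{\left(181,A{\left(1,4 \right)} \right)}} = \frac{1}{\left(-1\right) 31 + 256} = \frac{1}{-31 + 256} = \frac{1}{225}$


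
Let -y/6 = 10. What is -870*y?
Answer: 52200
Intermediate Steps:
y = -60 (y = -6*10 = -60)
-870*y = -870*(-60) = 52200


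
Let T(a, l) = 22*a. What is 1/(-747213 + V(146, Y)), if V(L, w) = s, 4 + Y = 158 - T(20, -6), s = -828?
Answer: -1/748041 ≈ -1.3368e-6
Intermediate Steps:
Y = -286 (Y = -4 + (158 - 22*20) = -4 + (158 - 1*440) = -4 + (158 - 440) = -4 - 282 = -286)
V(L, w) = -828
1/(-747213 + V(146, Y)) = 1/(-747213 - 828) = 1/(-748041) = -1/748041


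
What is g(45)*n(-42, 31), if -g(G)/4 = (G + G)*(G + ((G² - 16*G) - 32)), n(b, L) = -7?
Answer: 3321360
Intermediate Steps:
g(G) = -8*G*(-32 + G² - 15*G) (g(G) = -4*(G + G)*(G + ((G² - 16*G) - 32)) = -4*2*G*(G + (-32 + G² - 16*G)) = -4*2*G*(-32 + G² - 15*G) = -8*G*(-32 + G² - 15*G))
g(45)*n(-42, 31) = (8*45*(32 - 1*45² + 15*45))*(-7) = (8*45*(32 - 1*2025 + 675))*(-7) = (8*45*(32 - 2025 + 675))*(-7) = (8*45*(-1318))*(-7) = -474480*(-7) = 3321360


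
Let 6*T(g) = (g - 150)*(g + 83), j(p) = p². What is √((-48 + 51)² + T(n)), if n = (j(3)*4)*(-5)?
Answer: 4*√334 ≈ 73.103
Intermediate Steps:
n = -180 (n = (3²*4)*(-5) = (9*4)*(-5) = 36*(-5) = -180)
T(g) = (-150 + g)*(83 + g)/6 (T(g) = ((g - 150)*(g + 83))/6 = ((-150 + g)*(83 + g))/6 = (-150 + g)*(83 + g)/6)
√((-48 + 51)² + T(n)) = √((-48 + 51)² + (-2075 - 67/6*(-180) + (⅙)*(-180)²)) = √(3² + (-2075 + 2010 + (⅙)*32400)) = √(9 + (-2075 + 2010 + 5400)) = √(9 + 5335) = √5344 = 4*√334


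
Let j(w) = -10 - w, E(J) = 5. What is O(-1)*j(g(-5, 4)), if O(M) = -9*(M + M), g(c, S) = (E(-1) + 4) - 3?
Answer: -288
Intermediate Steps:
g(c, S) = 6 (g(c, S) = (5 + 4) - 3 = 9 - 3 = 6)
O(M) = -18*M
O(-1)*j(g(-5, 4)) = (-18*(-1))*(-10 - 1*6) = 18*(-10 - 6) = 18*(-16) = -288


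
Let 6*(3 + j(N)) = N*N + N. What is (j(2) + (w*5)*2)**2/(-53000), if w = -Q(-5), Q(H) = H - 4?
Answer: -968/6625 ≈ -0.14611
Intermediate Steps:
Q(H) = -4 + H
j(N) = -3 + N/6 + N**2/6 (j(N) = -3 + (N*N + N)/6 = -3 + (N**2 + N)/6 = -3 + (N + N**2)/6 = -3 + (N/6 + N**2/6) = -3 + N/6 + N**2/6)
w = 9 (w = -(-4 - 5) = -1*(-9) = 9)
(j(2) + (w*5)*2)**2/(-53000) = ((-3 + (1/6)*2 + (1/6)*2**2) + (9*5)*2)**2/(-53000) = ((-3 + 1/3 + (1/6)*4) + 45*2)**2*(-1/53000) = ((-3 + 1/3 + 2/3) + 90)**2*(-1/53000) = (-2 + 90)**2*(-1/53000) = 88**2*(-1/53000) = 7744*(-1/53000) = -968/6625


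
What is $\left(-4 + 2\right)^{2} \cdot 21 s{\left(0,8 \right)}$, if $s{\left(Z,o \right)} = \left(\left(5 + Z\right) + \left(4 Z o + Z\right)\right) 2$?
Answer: $840$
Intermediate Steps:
$s{\left(Z,o \right)} = 10 + 4 Z + 8 Z o$ ($s{\left(Z,o \right)} = \left(\left(5 + Z\right) + \left(4 Z o + Z\right)\right) 2 = \left(\left(5 + Z\right) + \left(Z + 4 Z o\right)\right) 2 = \left(5 + 2 Z + 4 Z o\right) 2 = 10 + 4 Z + 8 Z o$)
$\left(-4 + 2\right)^{2} \cdot 21 s{\left(0,8 \right)} = \left(-4 + 2\right)^{2} \cdot 21 \left(10 + 4 \cdot 0 + 8 \cdot 0 \cdot 8\right) = \left(-2\right)^{2} \cdot 21 \left(10 + 0 + 0\right) = 4 \cdot 21 \cdot 10 = 84 \cdot 10 = 840$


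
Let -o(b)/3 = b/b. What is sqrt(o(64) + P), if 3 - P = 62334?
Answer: 3*I*sqrt(6926) ≈ 249.67*I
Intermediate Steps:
P = -62331 (P = 3 - 1*62334 = 3 - 62334 = -62331)
o(b) = -3 (o(b) = -3*b/b = -3*1 = -3)
sqrt(o(64) + P) = sqrt(-3 - 62331) = sqrt(-62334) = 3*I*sqrt(6926)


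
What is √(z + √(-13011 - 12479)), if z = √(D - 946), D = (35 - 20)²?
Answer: √I*√(√721 + √25490) ≈ 9.6568 + 9.6568*I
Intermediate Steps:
D = 225 (D = 15² = 225)
z = I*√721 (z = √(225 - 946) = √(-721) = I*√721 ≈ 26.851*I)
√(z + √(-13011 - 12479)) = √(I*√721 + √(-13011 - 12479)) = √(I*√721 + √(-25490)) = √(I*√721 + I*√25490)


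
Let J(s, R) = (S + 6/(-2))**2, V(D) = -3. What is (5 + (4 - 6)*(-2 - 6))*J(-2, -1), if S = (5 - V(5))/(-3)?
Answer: 2023/3 ≈ 674.33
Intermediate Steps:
S = -8/3 (S = (5 - 1*(-3))/(-3) = (5 + 3)*(-1/3) = 8*(-1/3) = -8/3 ≈ -2.6667)
J(s, R) = 289/9 (J(s, R) = (-8/3 + 6/(-2))**2 = (-8/3 + 6*(-1/2))**2 = (-8/3 - 3)**2 = (-17/3)**2 = 289/9)
(5 + (4 - 6)*(-2 - 6))*J(-2, -1) = (5 + (4 - 6)*(-2 - 6))*(289/9) = (5 - 2*(-8))*(289/9) = (5 + 16)*(289/9) = 21*(289/9) = 2023/3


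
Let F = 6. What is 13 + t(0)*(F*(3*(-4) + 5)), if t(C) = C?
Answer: 13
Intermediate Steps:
13 + t(0)*(F*(3*(-4) + 5)) = 13 + 0*(6*(3*(-4) + 5)) = 13 + 0*(6*(-12 + 5)) = 13 + 0*(6*(-7)) = 13 + 0*(-42) = 13 + 0 = 13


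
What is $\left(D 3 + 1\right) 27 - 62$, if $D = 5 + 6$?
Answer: $856$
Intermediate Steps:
$D = 11$
$\left(D 3 + 1\right) 27 - 62 = \left(11 \cdot 3 + 1\right) 27 - 62 = \left(33 + 1\right) 27 - 62 = 34 \cdot 27 - 62 = 918 - 62 = 856$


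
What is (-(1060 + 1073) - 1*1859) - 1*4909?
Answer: -8901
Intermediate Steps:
(-(1060 + 1073) - 1*1859) - 1*4909 = (-1*2133 - 1859) - 4909 = (-2133 - 1859) - 4909 = -3992 - 4909 = -8901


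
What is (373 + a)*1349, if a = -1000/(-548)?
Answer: 69272499/137 ≈ 5.0564e+5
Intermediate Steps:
a = 250/137 (a = -1000*(-1/548) = 250/137 ≈ 1.8248)
(373 + a)*1349 = (373 + 250/137)*1349 = (51351/137)*1349 = 69272499/137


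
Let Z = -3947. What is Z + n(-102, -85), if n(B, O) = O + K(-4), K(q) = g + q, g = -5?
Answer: -4041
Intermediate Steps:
K(q) = -5 + q
n(B, O) = -9 + O (n(B, O) = O + (-5 - 4) = O - 9 = -9 + O)
Z + n(-102, -85) = -3947 + (-9 - 85) = -3947 - 94 = -4041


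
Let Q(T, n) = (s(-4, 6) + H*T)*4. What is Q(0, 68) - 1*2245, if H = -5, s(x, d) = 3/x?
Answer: -2248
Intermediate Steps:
Q(T, n) = -3 - 20*T (Q(T, n) = (3/(-4) - 5*T)*4 = (3*(-¼) - 5*T)*4 = (-¾ - 5*T)*4 = -3 - 20*T)
Q(0, 68) - 1*2245 = (-3 - 20*0) - 1*2245 = (-3 + 0) - 2245 = -3 - 2245 = -2248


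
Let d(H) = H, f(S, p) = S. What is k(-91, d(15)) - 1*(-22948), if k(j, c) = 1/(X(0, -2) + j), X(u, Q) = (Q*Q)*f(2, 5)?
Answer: 1904683/83 ≈ 22948.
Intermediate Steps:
X(u, Q) = 2*Q**2 (X(u, Q) = (Q*Q)*2 = Q**2*2 = 2*Q**2)
k(j, c) = 1/(8 + j) (k(j, c) = 1/(2*(-2)**2 + j) = 1/(2*4 + j) = 1/(8 + j))
k(-91, d(15)) - 1*(-22948) = 1/(8 - 91) - 1*(-22948) = 1/(-83) + 22948 = -1/83 + 22948 = 1904683/83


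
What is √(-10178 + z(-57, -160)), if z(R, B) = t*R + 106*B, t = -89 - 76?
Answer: I*√17733 ≈ 133.17*I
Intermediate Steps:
t = -165
z(R, B) = -165*R + 106*B
√(-10178 + z(-57, -160)) = √(-10178 + (-165*(-57) + 106*(-160))) = √(-10178 + (9405 - 16960)) = √(-10178 - 7555) = √(-17733) = I*√17733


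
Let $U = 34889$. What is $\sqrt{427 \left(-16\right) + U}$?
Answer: $\sqrt{28057} \approx 167.5$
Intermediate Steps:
$\sqrt{427 \left(-16\right) + U} = \sqrt{427 \left(-16\right) + 34889} = \sqrt{-6832 + 34889} = \sqrt{28057}$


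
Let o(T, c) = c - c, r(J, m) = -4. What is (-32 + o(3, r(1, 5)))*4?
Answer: -128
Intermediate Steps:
o(T, c) = 0
(-32 + o(3, r(1, 5)))*4 = (-32 + 0)*4 = -32*4 = -128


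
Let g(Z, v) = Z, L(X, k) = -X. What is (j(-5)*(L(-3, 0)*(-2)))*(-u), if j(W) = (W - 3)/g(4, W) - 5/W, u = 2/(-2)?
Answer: 6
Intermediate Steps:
u = -1 (u = 2*(-1/2) = -1)
j(W) = -3/4 - 5/W + W/4 (j(W) = (W - 3)/4 - 5/W = (-3 + W)*(1/4) - 5/W = (-3/4 + W/4) - 5/W = -3/4 - 5/W + W/4)
(j(-5)*(L(-3, 0)*(-2)))*(-u) = (((1/4)*(-20 - 5*(-3 - 5))/(-5))*(-1*(-3)*(-2)))*(-1*(-1)) = (((1/4)*(-1/5)*(-20 - 5*(-8)))*(3*(-2)))*1 = (((1/4)*(-1/5)*(-20 + 40))*(-6))*1 = (((1/4)*(-1/5)*20)*(-6))*1 = -1*(-6)*1 = 6*1 = 6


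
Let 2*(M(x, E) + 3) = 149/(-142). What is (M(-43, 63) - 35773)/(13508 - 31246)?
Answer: 10160533/5037592 ≈ 2.0169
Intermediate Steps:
M(x, E) = -1001/284 (M(x, E) = -3 + (149/(-142))/2 = -3 + (149*(-1/142))/2 = -3 + (1/2)*(-149/142) = -3 - 149/284 = -1001/284)
(M(-43, 63) - 35773)/(13508 - 31246) = (-1001/284 - 35773)/(13508 - 31246) = -10160533/284/(-17738) = -10160533/284*(-1/17738) = 10160533/5037592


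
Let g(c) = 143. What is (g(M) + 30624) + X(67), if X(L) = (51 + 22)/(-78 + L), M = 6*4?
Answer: 338364/11 ≈ 30760.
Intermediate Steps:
M = 24
X(L) = 73/(-78 + L)
(g(M) + 30624) + X(67) = (143 + 30624) + 73/(-78 + 67) = 30767 + 73/(-11) = 30767 + 73*(-1/11) = 30767 - 73/11 = 338364/11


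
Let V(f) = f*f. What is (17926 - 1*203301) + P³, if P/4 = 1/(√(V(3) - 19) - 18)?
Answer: -863377245961/4657463 - 7696*I*√10/4657463 ≈ -1.8538e+5 - 0.0052254*I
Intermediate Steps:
V(f) = f²
P = 4/(-18 + I*√10) (P = 4/(√(3² - 19) - 18) = 4/(√(9 - 19) - 18) = 4/(√(-10) - 18) = 4/(I*√10 - 18) = 4/(-18 + I*√10) ≈ -0.21557 - 0.037872*I)
(17926 - 1*203301) + P³ = (17926 - 1*203301) + (-36/167 - 2*I*√10/167)³ = (17926 - 203301) + (-36/167 - 2*I*√10/167)³ = -185375 + (-36/167 - 2*I*√10/167)³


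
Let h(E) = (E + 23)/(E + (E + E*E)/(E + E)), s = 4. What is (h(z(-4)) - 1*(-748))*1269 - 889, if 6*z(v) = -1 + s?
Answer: 4860901/5 ≈ 9.7218e+5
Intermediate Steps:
z(v) = ½ (z(v) = (-1 + 4)/6 = (⅙)*3 = ½)
h(E) = (23 + E)/(E + (E + E²)/(2*E)) (h(E) = (23 + E)/(E + (E + E²)/((2*E))) = (23 + E)/(E + (E + E²)*(1/(2*E))) = (23 + E)/(E + (E + E²)/(2*E)))
(h(z(-4)) - 1*(-748))*1269 - 889 = (2*(23 + ½)/(1 + 3*(½)) - 1*(-748))*1269 - 889 = (2*(47/2)/(1 + 3/2) + 748)*1269 - 889 = (2*(47/2)/(5/2) + 748)*1269 - 889 = (2*(⅖)*(47/2) + 748)*1269 - 889 = (94/5 + 748)*1269 - 889 = (3834/5)*1269 - 889 = 4865346/5 - 889 = 4860901/5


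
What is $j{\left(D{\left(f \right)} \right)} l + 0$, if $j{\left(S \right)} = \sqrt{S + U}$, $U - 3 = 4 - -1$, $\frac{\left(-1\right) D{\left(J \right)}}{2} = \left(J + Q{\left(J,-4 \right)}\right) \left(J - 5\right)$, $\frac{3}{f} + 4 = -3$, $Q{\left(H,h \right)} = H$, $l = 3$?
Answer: $\frac{24 i}{7} \approx 3.4286 i$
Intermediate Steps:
$f = - \frac{3}{7}$ ($f = \frac{3}{-4 - 3} = \frac{3}{-7} = 3 \left(- \frac{1}{7}\right) = - \frac{3}{7} \approx -0.42857$)
$D{\left(J \right)} = - 4 J \left(-5 + J\right)$ ($D{\left(J \right)} = - 2 \left(J + J\right) \left(J - 5\right) = - 2 \cdot 2 J \left(-5 + J\right) = - 4 J \left(-5 + J\right)$)
$U = 8$ ($U = 3 + \left(4 - -1\right) = 3 + \left(4 + 1\right) = 3 + 5 = 8$)
$j{\left(S \right)} = \sqrt{8 + S}$ ($j{\left(S \right)} = \sqrt{S + 8} = \sqrt{8 + S}$)
$j{\left(D{\left(f \right)} \right)} l + 0 = \sqrt{8 + 4 \left(- \frac{3}{7}\right) \left(5 - - \frac{3}{7}\right)} 3 + 0 = \sqrt{8 + 4 \left(- \frac{3}{7}\right) \left(5 + \frac{3}{7}\right)} 3 + 0 = \sqrt{8 + 4 \left(- \frac{3}{7}\right) \frac{38}{7}} \cdot 3 + 0 = \sqrt{8 - \frac{456}{49}} \cdot 3 + 0 = \sqrt{- \frac{64}{49}} \cdot 3 + 0 = \frac{8 i}{7} \cdot 3 + 0 = \frac{24 i}{7} + 0 = \frac{24 i}{7}$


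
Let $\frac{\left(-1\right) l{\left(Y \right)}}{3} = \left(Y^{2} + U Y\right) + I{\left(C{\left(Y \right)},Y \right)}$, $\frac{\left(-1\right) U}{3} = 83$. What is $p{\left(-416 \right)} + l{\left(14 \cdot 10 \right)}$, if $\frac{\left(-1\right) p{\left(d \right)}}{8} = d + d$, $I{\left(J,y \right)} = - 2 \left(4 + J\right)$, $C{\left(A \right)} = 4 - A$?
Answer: $51644$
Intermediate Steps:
$U = -249$ ($U = \left(-3\right) 83 = -249$)
$I{\left(J,y \right)} = -8 - 2 J$
$p{\left(d \right)} = - 16 d$ ($p{\left(d \right)} = - 8 \left(d + d\right) = - 8 \cdot 2 d = - 16 d$)
$l{\left(Y \right)} = 48 - 3 Y^{2} + 741 Y$ ($l{\left(Y \right)} = - 3 \left(\left(Y^{2} - 249 Y\right) - \left(8 + 2 \left(4 - Y\right)\right)\right) = - 3 \left(\left(Y^{2} - 249 Y\right) + \left(-8 + \left(-8 + 2 Y\right)\right)\right) = - 3 \left(\left(Y^{2} - 249 Y\right) + \left(-16 + 2 Y\right)\right) = - 3 \left(-16 + Y^{2} - 247 Y\right) = 48 - 3 Y^{2} + 741 Y$)
$p{\left(-416 \right)} + l{\left(14 \cdot 10 \right)} = \left(-16\right) \left(-416\right) + \left(48 - 3 \left(14 \cdot 10\right)^{2} + 741 \cdot 14 \cdot 10\right) = 6656 + \left(48 - 3 \cdot 140^{2} + 741 \cdot 140\right) = 6656 + \left(48 - 58800 + 103740\right) = 6656 + 44988 = 51644$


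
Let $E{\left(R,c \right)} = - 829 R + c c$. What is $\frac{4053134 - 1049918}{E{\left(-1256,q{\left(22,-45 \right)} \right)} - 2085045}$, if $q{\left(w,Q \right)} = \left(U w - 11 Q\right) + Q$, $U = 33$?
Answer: $\frac{3003216}{339155} \approx 8.855$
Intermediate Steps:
$q{\left(w,Q \right)} = - 10 Q + 33 w$ ($q{\left(w,Q \right)} = \left(33 w - 11 Q\right) + Q = \left(- 11 Q + 33 w\right) + Q = - 10 Q + 33 w$)
$E{\left(R,c \right)} = c^{2} - 829 R$ ($E{\left(R,c \right)} = - 829 R + c^{2} = c^{2} - 829 R$)
$\frac{4053134 - 1049918}{E{\left(-1256,q{\left(22,-45 \right)} \right)} - 2085045} = \frac{4053134 - 1049918}{\left(\left(\left(-10\right) \left(-45\right) + 33 \cdot 22\right)^{2} - -1041224\right) - 2085045} = \frac{3003216}{\left(\left(450 + 726\right)^{2} + 1041224\right) - 2085045} = \frac{3003216}{\left(1176^{2} + 1041224\right) - 2085045} = \frac{3003216}{\left(1382976 + 1041224\right) - 2085045} = \frac{3003216}{2424200 - 2085045} = \frac{3003216}{339155}$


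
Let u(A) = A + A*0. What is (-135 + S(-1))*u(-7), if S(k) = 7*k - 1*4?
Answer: 1022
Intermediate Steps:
u(A) = A (u(A) = A + 0 = A)
S(k) = -4 + 7*k (S(k) = 7*k - 4 = -4 + 7*k)
(-135 + S(-1))*u(-7) = (-135 + (-4 + 7*(-1)))*(-7) = (-135 + (-4 - 7))*(-7) = (-135 - 11)*(-7) = -146*(-7) = 1022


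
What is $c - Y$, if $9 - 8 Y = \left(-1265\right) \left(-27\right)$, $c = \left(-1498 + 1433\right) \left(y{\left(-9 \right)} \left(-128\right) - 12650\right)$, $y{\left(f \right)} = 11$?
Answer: $\frac{3672153}{4} \approx 9.1804 \cdot 10^{5}$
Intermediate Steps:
$c = 913770$ ($c = \left(-1498 + 1433\right) \left(11 \left(-128\right) - 12650\right) = - 65 \left(-1408 - 12650\right) = \left(-65\right) \left(-14058\right) = 913770$)
$Y = - \frac{17073}{4}$ ($Y = \frac{9}{8} - \frac{\left(-1265\right) \left(-27\right)}{8} = \frac{9}{8} - \frac{34155}{8} = - \frac{17073}{4} \approx -4268.3$)
$c - Y = 913770 - - \frac{17073}{4} = 913770 + \frac{17073}{4} = \frac{3672153}{4}$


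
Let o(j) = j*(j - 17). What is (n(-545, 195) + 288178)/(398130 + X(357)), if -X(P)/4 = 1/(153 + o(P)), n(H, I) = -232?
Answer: 17497470609/24192966643 ≈ 0.72325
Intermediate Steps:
o(j) = j*(-17 + j)
X(P) = -4/(153 + P*(-17 + P))
(n(-545, 195) + 288178)/(398130 + X(357)) = (-232 + 288178)/(398130 - 4/(153 + 357*(-17 + 357))) = 287946/(398130 - 4/(153 + 357*340)) = 287946/(398130 - 4/(153 + 121380)) = 287946/(398130 - 4/121533) = 287946/(48385933286/121533) = 287946*(121533/48385933286) = 17497470609/24192966643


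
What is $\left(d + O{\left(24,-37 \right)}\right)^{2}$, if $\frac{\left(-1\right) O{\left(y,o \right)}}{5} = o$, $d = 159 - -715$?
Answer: $1121481$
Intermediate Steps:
$d = 874$ ($d = 159 + 715 = 874$)
$O{\left(y,o \right)} = - 5 o$
$\left(d + O{\left(24,-37 \right)}\right)^{2} = \left(874 - -185\right)^{2} = \left(874 + 185\right)^{2} = 1059^{2} = 1121481$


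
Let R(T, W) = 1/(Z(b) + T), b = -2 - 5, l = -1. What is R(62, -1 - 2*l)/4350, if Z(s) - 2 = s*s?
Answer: 1/491550 ≈ 2.0344e-6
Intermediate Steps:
b = -7
Z(s) = 2 + s² (Z(s) = 2 + s*s = 2 + s²)
R(T, W) = 1/(51 + T) (R(T, W) = 1/((2 + (-7)²) + T) = 1/((2 + 49) + T) = 1/(51 + T))
R(62, -1 - 2*l)/4350 = 1/((51 + 62)*4350) = (1/4350)/113 = (1/113)*(1/4350) = 1/491550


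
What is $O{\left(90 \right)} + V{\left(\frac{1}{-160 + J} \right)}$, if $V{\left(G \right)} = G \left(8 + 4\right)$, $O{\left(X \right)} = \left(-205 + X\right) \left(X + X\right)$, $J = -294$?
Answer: $- \frac{4698906}{227} \approx -20700.0$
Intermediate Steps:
$O{\left(X \right)} = 2 X \left(-205 + X\right)$ ($O{\left(X \right)} = \left(-205 + X\right) 2 X = 2 X \left(-205 + X\right)$)
$V{\left(G \right)} = 12 G$ ($V{\left(G \right)} = G 12 = 12 G$)
$O{\left(90 \right)} + V{\left(\frac{1}{-160 + J} \right)} = 2 \cdot 90 \left(-205 + 90\right) + \frac{12}{-160 - 294} = 2 \cdot 90 \left(-115\right) + \frac{12}{-454} = -20700 + 12 \left(- \frac{1}{454}\right) = -20700 - \frac{6}{227} = - \frac{4698906}{227}$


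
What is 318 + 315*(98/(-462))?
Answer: 2763/11 ≈ 251.18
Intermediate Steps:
318 + 315*(98/(-462)) = 318 + 315*(98*(-1/462)) = 318 + 315*(-7/33) = 318 - 735/11 = 2763/11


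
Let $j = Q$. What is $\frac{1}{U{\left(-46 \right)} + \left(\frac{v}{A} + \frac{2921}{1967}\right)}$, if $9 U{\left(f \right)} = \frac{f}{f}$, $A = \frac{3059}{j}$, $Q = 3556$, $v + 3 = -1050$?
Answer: $- \frac{7736211}{9457411700} \approx -0.000818$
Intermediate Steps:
$v = -1053$ ($v = -3 - 1050 = -1053$)
$j = 3556$
$A = \frac{437}{508}$ ($A = \frac{3059}{3556} = 3059 \cdot \frac{1}{3556} = \frac{437}{508} \approx 0.86024$)
$U{\left(f \right)} = \frac{1}{9}$ ($U{\left(f \right)} = \frac{f \frac{1}{f}}{9} = \frac{1}{9} \cdot 1 = \frac{1}{9}$)
$\frac{1}{U{\left(-46 \right)} + \left(\frac{v}{A} + \frac{2921}{1967}\right)} = \frac{1}{\frac{1}{9} + \left(- \frac{1053}{\frac{437}{508}} + \frac{2921}{1967}\right)} = \frac{1}{\frac{1}{9} + \left(\left(-1053\right) \frac{508}{437} + 2921 \cdot \frac{1}{1967}\right)} = \frac{1}{\frac{1}{9} + \left(- \frac{534924}{437} + \frac{2921}{1967}\right)} = \frac{1}{\frac{1}{9} - \frac{1050919031}{859579}} = \frac{1}{- \frac{9457411700}{7736211}} = - \frac{7736211}{9457411700}$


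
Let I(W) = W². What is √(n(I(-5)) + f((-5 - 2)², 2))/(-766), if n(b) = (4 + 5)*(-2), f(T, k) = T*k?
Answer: -2*√5/383 ≈ -0.011677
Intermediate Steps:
n(b) = -18 (n(b) = 9*(-2) = -18)
√(n(I(-5)) + f((-5 - 2)², 2))/(-766) = √(-18 + (-5 - 2)²*2)/(-766) = √(-18 + (-7)²*2)*(-1/766) = √(-18 + 49*2)*(-1/766) = √(-18 + 98)*(-1/766) = √80*(-1/766) = (4*√5)*(-1/766) = -2*√5/383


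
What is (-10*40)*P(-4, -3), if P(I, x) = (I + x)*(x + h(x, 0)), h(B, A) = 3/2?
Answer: -4200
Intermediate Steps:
h(B, A) = 3/2 (h(B, A) = 3*(½) = 3/2)
P(I, x) = (3/2 + x)*(I + x) (P(I, x) = (I + x)*(x + 3/2) = (I + x)*(3/2 + x) = (3/2 + x)*(I + x))
(-10*40)*P(-4, -3) = (-10*40)*((-3)² + (3/2)*(-4) + (3/2)*(-3) - 4*(-3)) = -400*(9 - 6 - 9/2 + 12) = -400*21/2 = -4200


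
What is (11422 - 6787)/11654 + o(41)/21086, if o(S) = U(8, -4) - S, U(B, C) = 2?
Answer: 1870752/4725697 ≈ 0.39587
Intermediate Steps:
o(S) = 2 - S
(11422 - 6787)/11654 + o(41)/21086 = (11422 - 6787)/11654 + (2 - 1*41)/21086 = 4635*(1/11654) + (2 - 41)*(1/21086) = 4635/11654 - 39*1/21086 = 4635/11654 - 3/1622 = 1870752/4725697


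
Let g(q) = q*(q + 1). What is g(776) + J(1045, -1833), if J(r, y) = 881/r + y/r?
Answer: 630083888/1045 ≈ 6.0295e+5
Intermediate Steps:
g(q) = q*(1 + q)
g(776) + J(1045, -1833) = 776*(1 + 776) + (881 - 1833)/1045 = 776*777 + (1/1045)*(-952) = 602952 - 952/1045 = 630083888/1045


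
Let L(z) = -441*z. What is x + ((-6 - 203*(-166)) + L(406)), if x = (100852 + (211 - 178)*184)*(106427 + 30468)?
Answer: 14637215626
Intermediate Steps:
x = 14637360980 (x = (100852 + 33*184)*136895 = (100852 + 6072)*136895 = 106924*136895 = 14637360980)
x + ((-6 - 203*(-166)) + L(406)) = 14637360980 + ((-6 - 203*(-166)) - 441*406) = 14637360980 + ((-6 + 33698) - 179046) = 14637360980 + (33692 - 179046) = 14637360980 - 145354 = 14637215626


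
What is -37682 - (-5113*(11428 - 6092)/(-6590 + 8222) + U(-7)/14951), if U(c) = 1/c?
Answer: -447592557145/21350028 ≈ -20965.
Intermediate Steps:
-37682 - (-5113*(11428 - 6092)/(-6590 + 8222) + U(-7)/14951) = -37682 - (-5113*(11428 - 6092)/(-6590 + 8222) + 1/(-7*14951)) = -37682 - (-5113/(1632/5336) - ⅐*1/14951) = -37682 - (-5113/(1632*(1/5336)) - 1/104657) = -37682 - (-5113/204/667 - 1/104657) = -37682 - (-5113*667/204 - 1/104657) = -37682 - (-3410371/204 - 1/104657) = -37682 - 1*(-356919197951/21350028) = -37682 + 356919197951/21350028 = -447592557145/21350028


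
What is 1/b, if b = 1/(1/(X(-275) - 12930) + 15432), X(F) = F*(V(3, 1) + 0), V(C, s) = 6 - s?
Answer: 220754759/14305 ≈ 15432.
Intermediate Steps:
X(F) = 5*F (X(F) = F*((6 - 1*1) + 0) = F*((6 - 1) + 0) = F*(5 + 0) = F*5 = 5*F)
b = 14305/220754759 (b = 1/(1/(5*(-275) - 12930) + 15432) = 1/(1/(-1375 - 12930) + 15432) = 1/(1/(-14305) + 15432) = 1/(-1/14305 + 15432) = 1/(220754759/14305) = 14305/220754759 ≈ 6.4800e-5)
1/b = 1/(14305/220754759) = 220754759/14305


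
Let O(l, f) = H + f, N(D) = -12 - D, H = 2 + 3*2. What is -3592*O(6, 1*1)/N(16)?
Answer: 8082/7 ≈ 1154.6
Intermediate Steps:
H = 8 (H = 2 + 6 = 8)
O(l, f) = 8 + f
-3592*O(6, 1*1)/N(16) = -3592*(8 + 1*1)/(-12 - 1*16) = -3592*(8 + 1)/(-12 - 16) = -32328/(-28) = -32328*(-1)/28 = -3592*(-9/28) = 8082/7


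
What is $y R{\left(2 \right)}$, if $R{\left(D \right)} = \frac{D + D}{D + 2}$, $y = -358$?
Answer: $-358$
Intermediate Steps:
$R{\left(D \right)} = \frac{2 D}{2 + D}$
$y R{\left(2 \right)} = - 358 \cdot 2 \cdot 2 \frac{1}{2 + 2} = - 358 \cdot 2 \cdot 2 \cdot \frac{1}{4} = \left(-358\right) 1 = -358$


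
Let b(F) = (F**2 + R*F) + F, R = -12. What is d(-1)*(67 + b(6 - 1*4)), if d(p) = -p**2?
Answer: -49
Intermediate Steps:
b(F) = F**2 - 11*F (b(F) = (F**2 - 12*F) + F = F**2 - 11*F)
d(-1)*(67 + b(6 - 1*4)) = (-1*(-1)**2)*(67 + (6 - 1*4)*(-11 + (6 - 1*4))) = (-1*1)*(67 + (6 - 4)*(-11 + (6 - 4))) = -(67 + 2*(-11 + 2)) = -(67 + 2*(-9)) = -(67 - 18) = -1*49 = -49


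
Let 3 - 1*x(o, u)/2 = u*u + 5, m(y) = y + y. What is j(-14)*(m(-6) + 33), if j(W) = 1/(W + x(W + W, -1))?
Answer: -21/20 ≈ -1.0500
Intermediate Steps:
m(y) = 2*y
x(o, u) = -4 - 2*u**2 (x(o, u) = 6 - 2*(u*u + 5) = 6 - 2*(u**2 + 5) = 6 - 2*(5 + u**2) = 6 + (-10 - 2*u**2) = -4 - 2*u**2)
j(W) = 1/(-6 + W) (j(W) = 1/(W + (-4 - 2*(-1)**2)) = 1/(W + (-4 - 2*1)) = 1/(W + (-4 - 2)) = 1/(W - 6) = 1/(-6 + W))
j(-14)*(m(-6) + 33) = (2*(-6) + 33)/(-6 - 14) = (-12 + 33)/(-20) = -1/20*21 = -21/20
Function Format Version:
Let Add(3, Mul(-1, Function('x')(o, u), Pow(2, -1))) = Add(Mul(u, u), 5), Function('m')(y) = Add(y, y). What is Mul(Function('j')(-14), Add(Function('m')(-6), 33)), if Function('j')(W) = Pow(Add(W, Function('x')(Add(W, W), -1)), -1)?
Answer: Rational(-21, 20) ≈ -1.0500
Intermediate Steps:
Function('m')(y) = Mul(2, y)
Function('x')(o, u) = Add(-4, Mul(-2, Pow(u, 2))) (Function('x')(o, u) = Add(6, Mul(-2, Add(Mul(u, u), 5))) = Add(6, Mul(-2, Add(Pow(u, 2), 5))) = Add(6, Mul(-2, Add(5, Pow(u, 2)))) = Add(6, Add(-10, Mul(-2, Pow(u, 2)))) = Add(-4, Mul(-2, Pow(u, 2))))
Function('j')(W) = Pow(Add(-6, W), -1) (Function('j')(W) = Pow(Add(W, Add(-4, Mul(-2, Pow(-1, 2)))), -1) = Pow(Add(W, Add(-4, Mul(-2, 1))), -1) = Pow(Add(W, Add(-4, -2)), -1) = Pow(Add(W, -6), -1) = Pow(Add(-6, W), -1))
Mul(Function('j')(-14), Add(Function('m')(-6), 33)) = Mul(Pow(Add(-6, -14), -1), Add(Mul(2, -6), 33)) = Mul(Pow(-20, -1), Add(-12, 33)) = Mul(Rational(-1, 20), 21) = Rational(-21, 20)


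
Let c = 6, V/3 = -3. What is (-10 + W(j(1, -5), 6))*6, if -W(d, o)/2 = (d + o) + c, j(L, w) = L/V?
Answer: -608/3 ≈ -202.67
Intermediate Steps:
V = -9 (V = 3*(-3) = -9)
j(L, w) = -L/9 (j(L, w) = L/(-9) = L*(-⅑) = -L/9)
W(d, o) = -12 - 2*d - 2*o (W(d, o) = -2*((d + o) + 6) = -2*(6 + d + o) = -12 - 2*d - 2*o)
(-10 + W(j(1, -5), 6))*6 = (-10 + (-12 - (-2)/9 - 2*6))*6 = (-10 + (-12 - 2*(-⅑) - 12))*6 = (-10 + (-12 + 2/9 - 12))*6 = (-10 - 214/9)*6 = -304/9*6 = -608/3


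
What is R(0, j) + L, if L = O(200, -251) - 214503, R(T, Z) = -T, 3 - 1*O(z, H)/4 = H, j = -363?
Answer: -213487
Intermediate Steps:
O(z, H) = 12 - 4*H
L = -213487 (L = (12 - 4*(-251)) - 214503 = (12 + 1004) - 214503 = 1016 - 214503 = -213487)
R(0, j) + L = -1*0 - 213487 = 0 - 213487 = -213487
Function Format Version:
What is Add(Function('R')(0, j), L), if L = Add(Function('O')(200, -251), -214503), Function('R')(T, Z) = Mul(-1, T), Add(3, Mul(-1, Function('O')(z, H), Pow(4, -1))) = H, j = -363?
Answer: -213487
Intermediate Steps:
Function('O')(z, H) = Add(12, Mul(-4, H))
L = -213487 (L = Add(Add(12, Mul(-4, -251)), -214503) = Add(Add(12, 1004), -214503) = Add(1016, -214503) = -213487)
Add(Function('R')(0, j), L) = Add(Mul(-1, 0), -213487) = Add(0, -213487) = -213487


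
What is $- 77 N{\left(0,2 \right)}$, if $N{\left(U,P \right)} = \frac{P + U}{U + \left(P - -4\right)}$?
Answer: $- \frac{77}{3} \approx -25.667$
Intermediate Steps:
$N{\left(U,P \right)} = \frac{P + U}{4 + P + U}$ ($N{\left(U,P \right)} = \frac{P + U}{U + \left(P + 4\right)} = \frac{P + U}{U + \left(4 + P\right)} = \frac{P + U}{4 + P + U}$)
$- 77 N{\left(0,2 \right)} = - 77 \frac{2 + 0}{4 + 2 + 0} = - 77 \cdot \frac{1}{6} \cdot 2 = \left(-77\right) \frac{1}{3} = - \frac{77}{3}$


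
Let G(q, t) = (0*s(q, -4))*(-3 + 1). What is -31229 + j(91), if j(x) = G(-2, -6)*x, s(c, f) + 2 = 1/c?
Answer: -31229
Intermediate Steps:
s(c, f) = -2 + 1/c
G(q, t) = 0 (G(q, t) = (0*(-2 + 1/q))*(-3 + 1) = 0*(-2) = 0)
j(x) = 0 (j(x) = 0*x = 0)
-31229 + j(91) = -31229 + 0 = -31229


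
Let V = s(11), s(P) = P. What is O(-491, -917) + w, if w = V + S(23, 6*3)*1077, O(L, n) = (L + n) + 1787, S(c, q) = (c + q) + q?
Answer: 63933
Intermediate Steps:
V = 11
S(c, q) = c + 2*q
O(L, n) = 1787 + L + n
w = 63554 (w = 11 + (23 + 2*(6*3))*1077 = 11 + (23 + 2*18)*1077 = 11 + (23 + 36)*1077 = 11 + 59*1077 = 11 + 63543 = 63554)
O(-491, -917) + w = (1787 - 491 - 917) + 63554 = 379 + 63554 = 63933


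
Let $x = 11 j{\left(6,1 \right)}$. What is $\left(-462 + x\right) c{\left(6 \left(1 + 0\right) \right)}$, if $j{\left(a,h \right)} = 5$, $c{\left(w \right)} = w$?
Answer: $-2442$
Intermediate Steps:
$x = 55$ ($x = 11 \cdot 5 = 55$)
$\left(-462 + x\right) c{\left(6 \left(1 + 0\right) \right)} = \left(-462 + 55\right) 6 \left(1 + 0\right) = - 407 \cdot 6 \cdot 1 = \left(-407\right) 6 = -2442$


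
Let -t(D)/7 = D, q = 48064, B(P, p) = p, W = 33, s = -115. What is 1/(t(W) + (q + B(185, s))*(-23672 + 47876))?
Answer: 1/1160557365 ≈ 8.6165e-10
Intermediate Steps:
t(D) = -7*D
1/(t(W) + (q + B(185, s))*(-23672 + 47876)) = 1/(-7*33 + (48064 - 115)*(-23672 + 47876)) = 1/(-231 + 47949*24204) = 1/(-231 + 1160557596) = 1/1160557365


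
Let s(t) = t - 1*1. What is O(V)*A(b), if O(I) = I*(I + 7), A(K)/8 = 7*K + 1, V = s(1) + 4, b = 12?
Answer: 29920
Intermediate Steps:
s(t) = -1 + t (s(t) = t - 1 = -1 + t)
V = 4 (V = (-1 + 1) + 4 = 0 + 4 = 4)
A(K) = 8 + 56*K (A(K) = 8*(7*K + 1) = 8*(1 + 7*K) = 8 + 56*K)
O(I) = I*(7 + I)
O(V)*A(b) = (4*(7 + 4))*(8 + 56*12) = (4*11)*(8 + 672) = 44*680 = 29920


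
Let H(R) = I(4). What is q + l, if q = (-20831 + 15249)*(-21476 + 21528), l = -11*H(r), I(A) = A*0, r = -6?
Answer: -290264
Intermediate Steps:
I(A) = 0
H(R) = 0
l = 0 (l = -11*0 = 0)
q = -290264 (q = -5582*52 = -290264)
q + l = -290264 + 0 = -290264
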